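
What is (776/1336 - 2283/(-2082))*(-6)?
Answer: -583215/57949 ≈ -10.064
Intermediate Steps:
(776/1336 - 2283/(-2082))*(-6) = (776*(1/1336) - 2283*(-1/2082))*(-6) = (97/167 + 761/694)*(-6) = (194405/115898)*(-6) = -583215/57949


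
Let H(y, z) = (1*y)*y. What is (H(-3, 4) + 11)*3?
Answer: 60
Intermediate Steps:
H(y, z) = y**2 (H(y, z) = y*y = y**2)
(H(-3, 4) + 11)*3 = ((-3)**2 + 11)*3 = (9 + 11)*3 = 20*3 = 60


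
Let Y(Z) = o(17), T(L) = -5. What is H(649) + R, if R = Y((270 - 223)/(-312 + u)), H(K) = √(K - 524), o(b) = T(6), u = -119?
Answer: -5 + 5*√5 ≈ 6.1803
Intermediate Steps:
o(b) = -5
H(K) = √(-524 + K)
Y(Z) = -5
R = -5
H(649) + R = √(-524 + 649) - 5 = √125 - 5 = 5*√5 - 5 = -5 + 5*√5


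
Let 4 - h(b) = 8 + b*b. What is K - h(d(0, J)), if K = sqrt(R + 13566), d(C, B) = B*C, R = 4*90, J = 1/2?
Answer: 4 + sqrt(13926) ≈ 122.01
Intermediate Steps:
J = 1/2 ≈ 0.50000
R = 360
h(b) = -4 - b**2 (h(b) = 4 - (8 + b*b) = 4 - (8 + b**2) = 4 + (-8 - b**2) = -4 - b**2)
K = sqrt(13926) (K = sqrt(360 + 13566) = sqrt(13926) ≈ 118.01)
K - h(d(0, J)) = sqrt(13926) - (-4 - ((1/2)*0)**2) = sqrt(13926) - (-4 - 1*0**2) = sqrt(13926) - (-4 - 1*0) = sqrt(13926) - (-4 + 0) = sqrt(13926) - 1*(-4) = sqrt(13926) + 4 = 4 + sqrt(13926)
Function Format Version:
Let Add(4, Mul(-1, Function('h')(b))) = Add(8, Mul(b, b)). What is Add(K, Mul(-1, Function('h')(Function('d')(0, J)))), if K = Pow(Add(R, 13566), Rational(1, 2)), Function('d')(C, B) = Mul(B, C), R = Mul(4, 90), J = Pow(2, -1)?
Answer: Add(4, Pow(13926, Rational(1, 2))) ≈ 122.01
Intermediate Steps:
J = Rational(1, 2) ≈ 0.50000
R = 360
Function('h')(b) = Add(-4, Mul(-1, Pow(b, 2))) (Function('h')(b) = Add(4, Mul(-1, Add(8, Mul(b, b)))) = Add(4, Mul(-1, Add(8, Pow(b, 2)))) = Add(4, Add(-8, Mul(-1, Pow(b, 2)))) = Add(-4, Mul(-1, Pow(b, 2))))
K = Pow(13926, Rational(1, 2)) (K = Pow(Add(360, 13566), Rational(1, 2)) = Pow(13926, Rational(1, 2)) ≈ 118.01)
Add(K, Mul(-1, Function('h')(Function('d')(0, J)))) = Add(Pow(13926, Rational(1, 2)), Mul(-1, Add(-4, Mul(-1, Pow(Mul(Rational(1, 2), 0), 2))))) = Add(Pow(13926, Rational(1, 2)), Mul(-1, Add(-4, Mul(-1, Pow(0, 2))))) = Add(Pow(13926, Rational(1, 2)), Mul(-1, Add(-4, Mul(-1, 0)))) = Add(Pow(13926, Rational(1, 2)), Mul(-1, Add(-4, 0))) = Add(Pow(13926, Rational(1, 2)), Mul(-1, -4)) = Add(Pow(13926, Rational(1, 2)), 4) = Add(4, Pow(13926, Rational(1, 2)))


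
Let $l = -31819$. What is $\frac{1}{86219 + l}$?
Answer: $\frac{1}{54400} \approx 1.8382 \cdot 10^{-5}$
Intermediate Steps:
$\frac{1}{86219 + l} = \frac{1}{86219 - 31819} = \frac{1}{54400}$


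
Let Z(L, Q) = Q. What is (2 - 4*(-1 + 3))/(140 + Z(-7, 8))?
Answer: -3/74 ≈ -0.040541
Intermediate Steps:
(2 - 4*(-1 + 3))/(140 + Z(-7, 8)) = (2 - 4*(-1 + 3))/(140 + 8) = (2 - 4*2)/148 = (2 - 8)/148 = (1/148)*(-6) = -3/74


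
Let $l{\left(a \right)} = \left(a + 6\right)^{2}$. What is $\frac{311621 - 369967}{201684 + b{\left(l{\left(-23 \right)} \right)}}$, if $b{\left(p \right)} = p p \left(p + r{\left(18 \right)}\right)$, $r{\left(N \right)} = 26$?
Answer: $- \frac{58346}{26510799} \approx -0.0022008$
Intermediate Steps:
$l{\left(a \right)} = \left(6 + a\right)^{2}$
$b{\left(p \right)} = p^{2} \left(26 + p\right)$ ($b{\left(p \right)} = p p \left(p + 26\right) = p^{2} \left(26 + p\right)$)
$\frac{311621 - 369967}{201684 + b{\left(l{\left(-23 \right)} \right)}} = \frac{311621 - 369967}{201684 + \left(\left(6 - 23\right)^{2}\right)^{2} \left(26 + \left(6 - 23\right)^{2}\right)} = - \frac{58346}{201684 + \left(\left(-17\right)^{2}\right)^{2} \left(26 + \left(-17\right)^{2}\right)} = - \frac{58346}{201684 + 289^{2} \left(26 + 289\right)} = - \frac{58346}{201684 + 83521 \cdot 315} = - \frac{58346}{201684 + 26309115} = - \frac{58346}{26510799}$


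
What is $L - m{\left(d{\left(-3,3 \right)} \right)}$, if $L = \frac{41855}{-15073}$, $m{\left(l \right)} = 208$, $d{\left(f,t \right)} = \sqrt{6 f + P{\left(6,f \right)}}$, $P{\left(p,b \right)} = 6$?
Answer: $- \frac{3177039}{15073} \approx -210.78$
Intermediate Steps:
$d{\left(f,t \right)} = \sqrt{6 + 6 f}$ ($d{\left(f,t \right)} = \sqrt{6 f + 6} = \sqrt{6 + 6 f}$)
$L = - \frac{41855}{15073}$ ($L = 41855 \left(- \frac{1}{15073}\right) = - \frac{41855}{15073} \approx -2.7768$)
$L - m{\left(d{\left(-3,3 \right)} \right)} = - \frac{41855}{15073} - 208 = - \frac{3177039}{15073}$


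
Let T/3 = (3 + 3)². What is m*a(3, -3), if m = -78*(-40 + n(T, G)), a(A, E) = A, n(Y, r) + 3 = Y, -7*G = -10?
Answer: -15210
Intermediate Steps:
G = 10/7 (G = -⅐*(-10) = 10/7 ≈ 1.4286)
T = 108 (T = 3*(3 + 3)² = 3*6² = 3*36 = 108)
n(Y, r) = -3 + Y
m = -5070 (m = -78*(-40 + (-3 + 108)) = -78*(-40 + 105) = -78*65 = -5070)
m*a(3, -3) = -5070*3 = -15210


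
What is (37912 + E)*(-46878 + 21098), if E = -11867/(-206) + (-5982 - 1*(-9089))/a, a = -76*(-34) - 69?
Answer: -50715224530406/51809 ≈ -9.7889e+8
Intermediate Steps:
a = 2515 (a = 2584 - 69 = 2515)
E = 30485547/518090 (E = -11867/(-206) + (-5982 - 1*(-9089))/2515 = -11867*(-1/206) + (-5982 + 9089)*(1/2515) = 11867/206 + 3107*(1/2515) = 11867/206 + 3107/2515 = 30485547/518090 ≈ 58.842)
(37912 + E)*(-46878 + 21098) = (37912 + 30485547/518090)*(-46878 + 21098) = (19672313627/518090)*(-25780) = -50715224530406/51809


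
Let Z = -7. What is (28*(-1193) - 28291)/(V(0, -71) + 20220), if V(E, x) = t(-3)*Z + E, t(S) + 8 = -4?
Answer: -2285/752 ≈ -3.0386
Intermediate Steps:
t(S) = -12 (t(S) = -8 - 4 = -12)
V(E, x) = 84 + E (V(E, x) = -12*(-7) + E = 84 + E)
(28*(-1193) - 28291)/(V(0, -71) + 20220) = (28*(-1193) - 28291)/((84 + 0) + 20220) = (-33404 - 28291)/(84 + 20220) = -61695/20304 = -61695*1/20304 = -2285/752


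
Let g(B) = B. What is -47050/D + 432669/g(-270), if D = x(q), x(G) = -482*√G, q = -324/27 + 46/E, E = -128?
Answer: -144223/90 - 188200*I*√791/190631 ≈ -1602.5 - 27.766*I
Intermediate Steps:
q = -791/64 (q = -324/27 + 46/(-128) = -324*1/27 + 46*(-1/128) = -12 - 23/64 = -791/64 ≈ -12.359)
D = -241*I*√791/4 ≈ -1694.5*I
-47050/D + 432669/g(-270) = -47050*4*I*√791/190631 + 432669/(-270) = -188200*I*√791/190631 + 432669*(-1/270) = -188200*I*√791/190631 - 144223/90 = -144223/90 - 188200*I*√791/190631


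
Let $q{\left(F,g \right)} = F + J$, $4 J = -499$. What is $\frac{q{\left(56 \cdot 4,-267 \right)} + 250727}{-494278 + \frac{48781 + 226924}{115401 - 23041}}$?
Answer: $- \frac{308884166}{608683205} \approx -0.50746$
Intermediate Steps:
$J = - \frac{499}{4}$ ($J = \frac{1}{4} \left(-499\right) = - \frac{499}{4} \approx -124.75$)
$q{\left(F,g \right)} = - \frac{499}{4} + F$ ($q{\left(F,g \right)} = F - \frac{499}{4} = - \frac{499}{4} + F$)
$\frac{q{\left(56 \cdot 4,-267 \right)} + 250727}{-494278 + \frac{48781 + 226924}{115401 - 23041}} = \frac{\left(- \frac{499}{4} + 56 \cdot 4\right) + 250727}{-494278 + \frac{48781 + 226924}{115401 - 23041}} = \frac{\left(- \frac{499}{4} + 224\right) + 250727}{-494278 + \frac{275705}{92360}} = \frac{\frac{397}{4} + 250727}{-494278 + 275705 \cdot \frac{1}{92360}} = \frac{1003305}{4 \left(-494278 + \frac{55141}{18472}\right)} = \frac{1003305}{4 \left(- \frac{9130248075}{18472}\right)} = \frac{1003305}{4} \left(- \frac{18472}{9130248075}\right) = - \frac{308884166}{608683205}$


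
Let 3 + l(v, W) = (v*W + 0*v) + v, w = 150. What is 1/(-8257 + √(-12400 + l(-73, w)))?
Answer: -8257/68201475 - I*√23426/68201475 ≈ -0.00012107 - 2.2442e-6*I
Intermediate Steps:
l(v, W) = -3 + v + W*v (l(v, W) = -3 + ((v*W + 0*v) + v) = -3 + ((W*v + 0) + v) = -3 + (W*v + v) = -3 + (v + W*v) = -3 + v + W*v)
1/(-8257 + √(-12400 + l(-73, w))) = 1/(-8257 + √(-12400 + (-3 - 73 + 150*(-73)))) = 1/(-8257 + √(-12400 + (-3 - 73 - 10950))) = 1/(-8257 + √(-12400 - 11026)) = 1/(-8257 + √(-23426)) = 1/(-8257 + I*√23426)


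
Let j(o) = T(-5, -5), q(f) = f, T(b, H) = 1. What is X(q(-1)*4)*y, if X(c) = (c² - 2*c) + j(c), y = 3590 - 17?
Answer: 89325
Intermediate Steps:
j(o) = 1
y = 3573
X(c) = 1 + c² - 2*c (X(c) = (c² - 2*c) + 1 = 1 + c² - 2*c)
X(q(-1)*4)*y = (1 + (-1*4)² - (-2)*4)*3573 = (1 + (-4)² - 2*(-4))*3573 = (1 + 16 + 8)*3573 = 25*3573 = 89325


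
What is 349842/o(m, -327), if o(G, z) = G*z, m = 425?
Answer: -116614/46325 ≈ -2.5173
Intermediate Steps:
349842/o(m, -327) = 349842/((425*(-327))) = 349842/(-138975) = 349842*(-1/138975) = -116614/46325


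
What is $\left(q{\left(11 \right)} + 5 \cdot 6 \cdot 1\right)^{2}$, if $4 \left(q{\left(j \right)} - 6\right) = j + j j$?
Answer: $4761$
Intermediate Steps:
$q{\left(j \right)} = 6 + \frac{j}{4} + \frac{j^{2}}{4}$ ($q{\left(j \right)} = 6 + \frac{j + j j}{4} = 6 + \frac{j + j^{2}}{4} = 6 + \left(\frac{j}{4} + \frac{j^{2}}{4}\right) = 6 + \frac{j}{4} + \frac{j^{2}}{4}$)
$\left(q{\left(11 \right)} + 5 \cdot 6 \cdot 1\right)^{2} = \left(\left(6 + \frac{1}{4} \cdot 11 + \frac{11^{2}}{4}\right) + 5 \cdot 6 \cdot 1\right)^{2} = \left(\left(6 + \frac{11}{4} + \frac{1}{4} \cdot 121\right) + 30 \cdot 1\right)^{2} = \left(\left(6 + \frac{11}{4} + \frac{121}{4}\right) + 30\right)^{2} = \left(39 + 30\right)^{2} = 69^{2} = 4761$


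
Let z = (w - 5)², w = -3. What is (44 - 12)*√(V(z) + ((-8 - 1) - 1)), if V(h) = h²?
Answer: 96*√454 ≈ 2045.5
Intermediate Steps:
z = 64 (z = (-3 - 5)² = (-8)² = 64)
(44 - 12)*√(V(z) + ((-8 - 1) - 1)) = (44 - 12)*√(64² + ((-8 - 1) - 1)) = 32*√(4096 + (-9 - 1)) = 32*√(4096 - 10) = 32*√4086 = 32*(3*√454) = 96*√454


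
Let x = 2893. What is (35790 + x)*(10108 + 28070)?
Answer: 1476839574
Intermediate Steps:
(35790 + x)*(10108 + 28070) = (35790 + 2893)*(10108 + 28070) = 38683*38178 = 1476839574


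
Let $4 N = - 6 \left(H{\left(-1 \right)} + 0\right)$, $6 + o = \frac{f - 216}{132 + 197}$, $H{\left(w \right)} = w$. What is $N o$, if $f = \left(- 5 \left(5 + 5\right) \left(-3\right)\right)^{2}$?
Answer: $\frac{30465}{329} \approx 92.599$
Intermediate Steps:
$f = 22500$ ($f = \left(\left(-5\right) 10 \left(-3\right)\right)^{2} = \left(\left(-50\right) \left(-3\right)\right)^{2} = 150^{2} = 22500$)
$o = \frac{20310}{329}$ ($o = -6 + \frac{22500 - 216}{132 + 197} = -6 + \frac{22284}{329} = \frac{20310}{329} \approx 61.733$)
$N = \frac{3}{2}$ ($N = \frac{\left(-6\right) \left(-1 + 0\right)}{4} = \frac{\left(-6\right) \left(-1\right)}{4} = \frac{1}{4} \cdot 6 = \frac{3}{2} \approx 1.5$)
$N o = \frac{3}{2} \cdot \frac{20310}{329} = \frac{30465}{329}$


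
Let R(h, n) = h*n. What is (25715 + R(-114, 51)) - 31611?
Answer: -11710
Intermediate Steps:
(25715 + R(-114, 51)) - 31611 = (25715 - 114*51) - 31611 = (25715 - 5814) - 31611 = 19901 - 31611 = -11710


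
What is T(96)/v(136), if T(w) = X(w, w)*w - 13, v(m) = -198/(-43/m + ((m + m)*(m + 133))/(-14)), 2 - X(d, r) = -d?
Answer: 15582312125/62832 ≈ 2.4800e+5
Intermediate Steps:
X(d, r) = 2 + d (X(d, r) = 2 - (-1)*d = 2 + d)
v(m) = -198/(-43/m - m*(133 + m)/7) (v(m) = -198/(-43/m + ((2*m)*(133 + m))*(-1/14)) = -198/(-43/m + (2*m*(133 + m))*(-1/14)) = -198/(-43/m - m*(133 + m)/7))
T(w) = -13 + w*(2 + w) (T(w) = (2 + w)*w - 13 = w*(2 + w) - 13 = -13 + w*(2 + w))
T(96)/v(136) = (-13 + 96*(2 + 96))/((1386*136/(301 + 136³ + 133*136²))) = (-13 + 96*98)/((1386*136/(301 + 2515456 + 133*18496))) = (-13 + 9408)/((1386*136/(301 + 2515456 + 2459968))) = 9395/((1386*136/4975725)) = 9395/((1386*136*(1/4975725))) = 9395/(62832/1658575) = 9395*(1658575/62832) = 15582312125/62832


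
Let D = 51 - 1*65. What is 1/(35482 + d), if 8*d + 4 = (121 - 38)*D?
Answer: 4/141345 ≈ 2.8300e-5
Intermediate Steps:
D = -14 (D = 51 - 65 = -14)
d = -583/4 (d = -½ + ((121 - 38)*(-14))/8 = -½ + (83*(-14))/8 = -½ + (⅛)*(-1162) = -½ - 581/4 = -583/4 ≈ -145.75)
1/(35482 + d) = 1/(35482 - 583/4) = 1/(141345/4) = 4/141345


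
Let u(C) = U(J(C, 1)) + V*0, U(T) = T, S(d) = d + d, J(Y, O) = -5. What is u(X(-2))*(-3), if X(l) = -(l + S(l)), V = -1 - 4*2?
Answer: 15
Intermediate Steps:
S(d) = 2*d
V = -9 (V = -1 - 8 = -9)
X(l) = -3*l (X(l) = -(l + 2*l) = -3*l)
u(C) = -5 (u(C) = -5 - 9*0 = -5 + 0 = -5)
u(X(-2))*(-3) = -5*(-3) = 15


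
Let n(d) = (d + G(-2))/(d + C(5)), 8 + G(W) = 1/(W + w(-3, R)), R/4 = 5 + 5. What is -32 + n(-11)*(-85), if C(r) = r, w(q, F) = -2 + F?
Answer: -64967/216 ≈ -300.77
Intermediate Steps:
R = 40 (R = 4*(5 + 5) = 4*10 = 40)
G(W) = -8 + 1/(38 + W) (G(W) = -8 + 1/(W + (-2 + 40)) = -8 + 1/(W + 38) = -8 + 1/(38 + W))
n(d) = (-287/36 + d)/(5 + d) (n(d) = (d + (-303 - 8*(-2))/(38 - 2))/(d + 5) = (d + (-303 + 16)/36)/(5 + d) = (d + (1/36)*(-287))/(5 + d) = (d - 287/36)/(5 + d) = (-287/36 + d)/(5 + d))
-32 + n(-11)*(-85) = -32 + ((-287/36 - 11)/(5 - 11))*(-85) = -32 + (-683/36/(-6))*(-85) = -32 - ⅙*(-683/36)*(-85) = -32 + (683/216)*(-85) = -32 - 58055/216 = -64967/216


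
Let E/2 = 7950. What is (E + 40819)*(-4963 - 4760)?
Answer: -551478837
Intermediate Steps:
E = 15900 (E = 2*7950 = 15900)
(E + 40819)*(-4963 - 4760) = (15900 + 40819)*(-4963 - 4760) = 56719*(-9723) = -551478837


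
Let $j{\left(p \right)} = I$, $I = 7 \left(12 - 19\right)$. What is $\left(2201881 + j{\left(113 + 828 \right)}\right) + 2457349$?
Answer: $4659181$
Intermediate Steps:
$I = -49$ ($I = 7 \left(-7\right) = -49$)
$j{\left(p \right)} = -49$
$\left(2201881 + j{\left(113 + 828 \right)}\right) + 2457349 = \left(2201881 - 49\right) + 2457349 = 2201832 + 2457349 = 4659181$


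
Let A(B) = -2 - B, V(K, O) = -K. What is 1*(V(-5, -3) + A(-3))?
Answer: 6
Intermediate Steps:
1*(V(-5, -3) + A(-3)) = 1*(-1*(-5) + (-2 - 1*(-3))) = 1*(5 + (-2 + 3)) = 1*(5 + 1) = 1*6 = 6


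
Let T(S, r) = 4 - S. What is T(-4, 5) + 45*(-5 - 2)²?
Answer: 2213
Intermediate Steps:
T(-4, 5) + 45*(-5 - 2)² = (4 - 1*(-4)) + 45*(-5 - 2)² = (4 + 4) + 45*(-7)² = 8 + 45*49 = 8 + 2205 = 2213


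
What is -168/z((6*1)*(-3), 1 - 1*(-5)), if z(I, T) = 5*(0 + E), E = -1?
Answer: 168/5 ≈ 33.600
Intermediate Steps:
z(I, T) = -5 (z(I, T) = 5*(0 - 1) = 5*(-1) = -5)
-168/z((6*1)*(-3), 1 - 1*(-5)) = -168/(-5) = -168*(-1/5) = 168/5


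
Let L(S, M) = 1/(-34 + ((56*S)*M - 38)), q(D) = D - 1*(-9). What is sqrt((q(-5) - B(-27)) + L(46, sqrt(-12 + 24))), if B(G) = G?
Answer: sqrt(-4462 + 319424*sqrt(3))/(4*sqrt(-9 + 644*sqrt(3))) ≈ 5.5678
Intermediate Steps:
q(D) = 9 + D (q(D) = D + 9 = 9 + D)
L(S, M) = 1/(-72 + 56*M*S) (L(S, M) = 1/(-34 + (56*M*S - 38)) = 1/(-34 + (-38 + 56*M*S)) = 1/(-72 + 56*M*S))
sqrt((q(-5) - B(-27)) + L(46, sqrt(-12 + 24))) = sqrt(((9 - 5) - 1*(-27)) + 1/(8*(-9 + 7*sqrt(-12 + 24)*46))) = sqrt((4 + 27) + 1/(8*(-9 + 7*sqrt(12)*46))) = sqrt(31 + 1/(8*(-9 + 7*(2*sqrt(3))*46))) = sqrt(31 + 1/(8*(-9 + 644*sqrt(3))))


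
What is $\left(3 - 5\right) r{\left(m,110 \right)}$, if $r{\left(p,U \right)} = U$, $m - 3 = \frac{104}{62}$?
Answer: $-220$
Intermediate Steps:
$m = \frac{145}{31}$ ($m = 3 + \frac{104}{62} = 3 + 104 \cdot \frac{1}{62} = 3 + \frac{52}{31} = \frac{145}{31} \approx 4.6774$)
$\left(3 - 5\right) r{\left(m,110 \right)} = \left(3 - 5\right) 110 = \left(-2\right) 110 = -220$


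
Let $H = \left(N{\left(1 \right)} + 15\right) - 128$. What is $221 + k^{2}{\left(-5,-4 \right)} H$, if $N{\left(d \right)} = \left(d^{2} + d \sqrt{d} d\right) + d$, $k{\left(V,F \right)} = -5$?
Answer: $-2529$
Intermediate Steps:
$N{\left(d \right)} = d + d^{2} + d^{\frac{5}{2}}$ ($N{\left(d \right)} = \left(d^{2} + d^{\frac{3}{2}} d\right) + d = \left(d^{2} + d^{\frac{5}{2}}\right) + d = d + d^{2} + d^{\frac{5}{2}}$)
$H = -110$ ($H = \left(\left(1 + 1^{2} + 1^{\frac{5}{2}}\right) + 15\right) - 128 = \left(\left(1 + 1 + 1\right) + 15\right) - 128 = \left(3 + 15\right) - 128 = 18 - 128 = -110$)
$221 + k^{2}{\left(-5,-4 \right)} H = 221 + \left(-5\right)^{2} \left(-110\right) = 221 + 25 \left(-110\right) = 221 - 2750 = -2529$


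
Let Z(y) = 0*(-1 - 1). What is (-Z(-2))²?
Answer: 0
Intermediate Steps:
Z(y) = 0 (Z(y) = 0*(-2) = 0)
(-Z(-2))² = (-1*0)² = 0² = 0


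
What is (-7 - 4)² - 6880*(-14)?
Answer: 96441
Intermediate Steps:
(-7 - 4)² - 6880*(-14) = (-11)² - 430*(-224) = 121 + 96320 = 96441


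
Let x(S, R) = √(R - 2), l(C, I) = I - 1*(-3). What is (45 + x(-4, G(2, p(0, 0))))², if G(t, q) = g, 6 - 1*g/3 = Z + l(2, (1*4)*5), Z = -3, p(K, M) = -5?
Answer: 1981 + 180*I*√11 ≈ 1981.0 + 596.99*I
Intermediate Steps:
l(C, I) = 3 + I (l(C, I) = I + 3 = 3 + I)
g = -42 (g = 18 - 3*(-3 + (3 + (1*4)*5)) = 18 - 3*(-3 + (3 + 4*5)) = 18 - 3*(-3 + (3 + 20)) = 18 - 3*(-3 + 23) = 18 - 3*20 = 18 - 60 = -42)
G(t, q) = -42
x(S, R) = √(-2 + R)
(45 + x(-4, G(2, p(0, 0))))² = (45 + √(-2 - 42))² = (45 + √(-44))² = (45 + 2*I*√11)²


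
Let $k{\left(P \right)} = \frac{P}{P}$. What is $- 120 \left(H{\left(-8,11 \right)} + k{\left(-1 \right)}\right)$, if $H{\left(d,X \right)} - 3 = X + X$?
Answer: $-3120$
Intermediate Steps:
$H{\left(d,X \right)} = 3 + 2 X$ ($H{\left(d,X \right)} = 3 + \left(X + X\right) = 3 + 2 X$)
$k{\left(P \right)} = 1$
$- 120 \left(H{\left(-8,11 \right)} + k{\left(-1 \right)}\right) = - 120 \left(\left(3 + 2 \cdot 11\right) + 1\right) = - 120 \left(\left(3 + 22\right) + 1\right) = - 120 \left(25 + 1\right) = \left(-120\right) 26 = -3120$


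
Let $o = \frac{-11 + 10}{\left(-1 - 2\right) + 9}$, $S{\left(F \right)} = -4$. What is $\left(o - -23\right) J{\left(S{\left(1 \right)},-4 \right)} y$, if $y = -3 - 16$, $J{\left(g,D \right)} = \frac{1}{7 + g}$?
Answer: $- \frac{2603}{18} \approx -144.61$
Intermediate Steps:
$o = - \frac{1}{6}$ ($o = - \frac{1}{-3 + 9} = - \frac{1}{6} \approx -0.16667$)
$y = -19$
$\left(o - -23\right) J{\left(S{\left(1 \right)},-4 \right)} y = \frac{- \frac{1}{6} - -23}{7 - 4} \left(-19\right) = \frac{- \frac{1}{6} + 23}{3} \left(-19\right) = \frac{137}{6} \cdot \frac{1}{3} \left(-19\right) = \frac{137}{18} \left(-19\right) = - \frac{2603}{18}$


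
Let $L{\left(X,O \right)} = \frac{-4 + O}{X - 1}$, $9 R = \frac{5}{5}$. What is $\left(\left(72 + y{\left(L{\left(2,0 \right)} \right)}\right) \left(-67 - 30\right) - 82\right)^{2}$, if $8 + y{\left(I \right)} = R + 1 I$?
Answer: $\frac{2831836225}{81} \approx 3.4961 \cdot 10^{7}$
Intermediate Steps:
$R = \frac{1}{9}$ ($R = \frac{5 \cdot \frac{1}{5}}{9} = \frac{1}{9} \cdot 1 = \frac{1}{9} \approx 0.11111$)
$L{\left(X,O \right)} = \frac{-4 + O}{-1 + X}$
$y{\left(I \right)} = - \frac{71}{9} + I$ ($y{\left(I \right)} = -8 + \left(\frac{1}{9} + 1 I\right) = -8 + \left(\frac{1}{9} + I\right) = - \frac{71}{9} + I$)
$\left(\left(72 + y{\left(L{\left(2,0 \right)} \right)}\right) \left(-67 - 30\right) - 82\right)^{2} = \left(\left(72 - \left(\frac{71}{9} - \frac{-4 + 0}{-1 + 2}\right)\right) \left(-67 - 30\right) - 82\right)^{2} = \left(\left(72 - \left(\frac{71}{9} - 1^{-1} \left(-4\right)\right)\right) \left(-97\right) - 82\right)^{2} = \left(\left(72 + \left(- \frac{71}{9} + 1 \left(-4\right)\right)\right) \left(-97\right) - 82\right)^{2} = \left(\left(72 - \frac{107}{9}\right) \left(-97\right) - 82\right)^{2} = \left(\frac{541}{9} \left(-97\right) - 82\right)^{2} = \left(- \frac{52477}{9} - 82\right)^{2} = \left(- \frac{53215}{9}\right)^{2} = \frac{2831836225}{81}$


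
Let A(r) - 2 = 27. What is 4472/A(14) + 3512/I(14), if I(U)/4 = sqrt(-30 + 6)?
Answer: 4472/29 - 439*I*sqrt(6)/6 ≈ 154.21 - 179.22*I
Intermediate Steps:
A(r) = 29 (A(r) = 2 + 27 = 29)
I(U) = 8*I*sqrt(6) (I(U) = 4*sqrt(-30 + 6) = 4*sqrt(-24) = 4*(2*I*sqrt(6)) = 8*I*sqrt(6))
4472/A(14) + 3512/I(14) = 4472/29 + 3512/((8*I*sqrt(6))) = 4472*(1/29) + 3512*(-I*sqrt(6)/48) = 4472/29 - 439*I*sqrt(6)/6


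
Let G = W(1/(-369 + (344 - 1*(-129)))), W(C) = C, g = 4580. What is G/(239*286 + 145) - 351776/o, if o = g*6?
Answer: -104417317159/8156860920 ≈ -12.801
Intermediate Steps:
G = 1/104 (G = 1/(-369 + (344 - 1*(-129))) = 1/(-369 + (344 + 129)) = 1/(-369 + 473) = 1/104 ≈ 0.0096154)
o = 27480 (o = 4580*6 = 27480)
G/(239*286 + 145) - 351776/o = 1/(104*(239*286 + 145)) - 351776/27480 = 1/(104*(68354 + 145)) - 351776*1/27480 = (1/104)/68499 - 43972/3435 = (1/104)*(1/68499) - 43972/3435 = 1/7123896 - 43972/3435 = -104417317159/8156860920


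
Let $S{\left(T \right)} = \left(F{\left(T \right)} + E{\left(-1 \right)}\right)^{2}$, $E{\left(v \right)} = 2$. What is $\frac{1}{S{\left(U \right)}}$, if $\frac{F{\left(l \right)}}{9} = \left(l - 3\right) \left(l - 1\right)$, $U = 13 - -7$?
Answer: $\frac{1}{8462281} \approx 1.1817 \cdot 10^{-7}$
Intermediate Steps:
$U = 20$ ($U = 13 + 7 = 20$)
$F{\left(l \right)} = 9 \left(-1 + l\right) \left(-3 + l\right)$ ($F{\left(l \right)} = 9 \left(l - 3\right) \left(l - 1\right) = 9 \left(-3 + l\right) \left(-1 + l\right) = 9 \left(-1 + l\right) \left(-3 + l\right)$)
$S{\left(T \right)} = \left(29 - 36 T + 9 T^{2}\right)^{2}$ ($S{\left(T \right)} = \left(\left(27 - 36 T + 9 T^{2}\right) + 2\right)^{2} = \left(29 - 36 T + 9 T^{2}\right)^{2}$)
$\frac{1}{S{\left(U \right)}} = \frac{1}{\left(29 - 720 + 9 \cdot 20^{2}\right)^{2}} = \frac{1}{\left(29 - 720 + 9 \cdot 400\right)^{2}} = \frac{1}{\left(29 - 720 + 3600\right)^{2}} = \frac{1}{2909^{2}} = \frac{1}{8462281}$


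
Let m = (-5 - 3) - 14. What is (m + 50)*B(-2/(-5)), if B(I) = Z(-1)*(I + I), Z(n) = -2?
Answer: -224/5 ≈ -44.800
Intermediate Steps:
m = -22 (m = -8 - 14 = -22)
B(I) = -4*I (B(I) = -2*(I + I) = -4*I)
(m + 50)*B(-2/(-5)) = (-22 + 50)*(-(-8)/(-5)) = 28*(-(-8)*(-1)/5) = 28*(-4*⅖) = 28*(-8/5) = -224/5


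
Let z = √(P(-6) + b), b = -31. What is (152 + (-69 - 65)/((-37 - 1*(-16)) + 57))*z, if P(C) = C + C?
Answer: 2669*I*√43/18 ≈ 972.32*I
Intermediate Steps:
P(C) = 2*C
z = I*√43 (z = √(2*(-6) - 31) = √(-12 - 31) = √(-43) = I*√43 ≈ 6.5574*I)
(152 + (-69 - 65)/((-37 - 1*(-16)) + 57))*z = (152 + (-69 - 65)/((-37 - 1*(-16)) + 57))*(I*√43) = (152 - 134/((-37 + 16) + 57))*(I*√43) = (152 - 134/(-21 + 57))*(I*√43) = (152 - 134/36)*(I*√43) = (152 - 134*1/36)*(I*√43) = (152 - 67/18)*(I*√43) = 2669*(I*√43)/18 = 2669*I*√43/18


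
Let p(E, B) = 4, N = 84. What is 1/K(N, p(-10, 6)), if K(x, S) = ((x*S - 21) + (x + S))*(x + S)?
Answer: 1/35464 ≈ 2.8198e-5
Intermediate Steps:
K(x, S) = (S + x)*(-21 + S + x + S*x) (K(x, S) = ((S*x - 21) + (S + x))*(S + x) = ((-21 + S*x) + (S + x))*(S + x) = (-21 + S + x + S*x)*(S + x) = (S + x)*(-21 + S + x + S*x))
1/K(N, p(-10, 6)) = 1/(4² + 84² - 21*4 - 21*84 + 4*84² + 84*4² + 2*4*84) = 1/(16 + 7056 - 84 - 1764 + 4*7056 + 84*16 + 672) = 1/(16 + 7056 - 84 - 1764 + 28224 + 1344 + 672) = 1/35464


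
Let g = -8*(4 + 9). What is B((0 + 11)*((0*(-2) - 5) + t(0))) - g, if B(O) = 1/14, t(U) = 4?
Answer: 1457/14 ≈ 104.07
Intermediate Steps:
g = -104 (g = -8*13 = -104)
B(O) = 1/14
B((0 + 11)*((0*(-2) - 5) + t(0))) - g = 1/14 - 1*(-104) = 1/14 + 104 = 1457/14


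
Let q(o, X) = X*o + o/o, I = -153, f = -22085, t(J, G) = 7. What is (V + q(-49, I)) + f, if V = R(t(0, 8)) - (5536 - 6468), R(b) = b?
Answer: -13648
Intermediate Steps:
q(o, X) = 1 + X*o (q(o, X) = X*o + 1 = 1 + X*o)
V = 939 (V = 7 - (5536 - 6468) = 7 - 1*(-932) = 7 + 932 = 939)
(V + q(-49, I)) + f = (939 + (1 - 153*(-49))) - 22085 = (939 + (1 + 7497)) - 22085 = (939 + 7498) - 22085 = 8437 - 22085 = -13648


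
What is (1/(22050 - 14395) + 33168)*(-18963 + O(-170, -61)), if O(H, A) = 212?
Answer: -4760898419791/7655 ≈ -6.2193e+8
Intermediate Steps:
(1/(22050 - 14395) + 33168)*(-18963 + O(-170, -61)) = (1/(22050 - 14395) + 33168)*(-18963 + 212) = (1/7655 + 33168)*(-18751) = (253901041/7655)*(-18751) = -4760898419791/7655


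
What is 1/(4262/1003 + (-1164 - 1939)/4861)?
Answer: 4875583/17605273 ≈ 0.27694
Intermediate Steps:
1/(4262/1003 + (-1164 - 1939)/4861) = 1/(4262*(1/1003) - 3103*1/4861) = 1/(4262/1003 - 3103/4861) = 1/(17605273/4875583) = 4875583/17605273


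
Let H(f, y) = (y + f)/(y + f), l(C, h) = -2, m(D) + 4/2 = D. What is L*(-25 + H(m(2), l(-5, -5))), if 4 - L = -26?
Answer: -720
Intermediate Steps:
m(D) = -2 + D
L = 30 (L = 4 - 1*(-26) = 4 + 26 = 30)
H(f, y) = 1 (H(f, y) = (f + y)/(f + y) = 1)
L*(-25 + H(m(2), l(-5, -5))) = 30*(-25 + 1) = 30*(-24) = -720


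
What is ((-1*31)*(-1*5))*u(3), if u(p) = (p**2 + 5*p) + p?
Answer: 4185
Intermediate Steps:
u(p) = p**2 + 6*p
((-1*31)*(-1*5))*u(3) = ((-1*31)*(-1*5))*(3*(6 + 3)) = (-31*(-5))*(3*9) = 155*27 = 4185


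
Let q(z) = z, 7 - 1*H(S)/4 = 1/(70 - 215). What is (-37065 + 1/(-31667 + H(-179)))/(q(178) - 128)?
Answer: -17004128446/22938255 ≈ -741.30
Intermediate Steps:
H(S) = 4064/145 (H(S) = 28 - 4/(70 - 215) = 28 - 4/(-145) = 28 - 4*(-1/145) = 28 + 4/145 = 4064/145)
(-37065 + 1/(-31667 + H(-179)))/(q(178) - 128) = (-37065 + 1/(-31667 + 4064/145))/(178 - 128) = (-37065 + 1/(-4587651/145))/50 = (-37065 - 145/4587651)*(1/50) = -170041284460/4587651*1/50 = -17004128446/22938255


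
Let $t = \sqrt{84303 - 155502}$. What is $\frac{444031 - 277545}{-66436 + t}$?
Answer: $- \frac{11060663896}{4413813295} - \frac{1498374 i \sqrt{879}}{4413813295} \approx -2.5059 - 0.010065 i$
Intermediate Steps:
$t = 9 i \sqrt{879}$ ($t = \sqrt{-71199} = 9 i \sqrt{879} \approx 266.83 i$)
$\frac{444031 - 277545}{-66436 + t} = \frac{444031 - 277545}{-66436 + 9 i \sqrt{879}} = \frac{166486}{-66436 + 9 i \sqrt{879}}$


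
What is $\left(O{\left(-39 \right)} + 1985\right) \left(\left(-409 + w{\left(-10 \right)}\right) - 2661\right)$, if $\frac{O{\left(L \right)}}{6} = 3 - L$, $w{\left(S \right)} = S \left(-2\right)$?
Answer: $-6822850$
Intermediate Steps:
$w{\left(S \right)} = - 2 S$
$O{\left(L \right)} = 18 - 6 L$ ($O{\left(L \right)} = 6 \left(3 - L\right) = 18 - 6 L$)
$\left(O{\left(-39 \right)} + 1985\right) \left(\left(-409 + w{\left(-10 \right)}\right) - 2661\right) = \left(\left(18 - -234\right) + 1985\right) \left(\left(-409 - -20\right) - 2661\right) = \left(\left(18 + 234\right) + 1985\right) \left(\left(-409 + 20\right) - 2661\right) = \left(252 + 1985\right) \left(-389 - 2661\right) = 2237 \left(-3050\right) = -6822850$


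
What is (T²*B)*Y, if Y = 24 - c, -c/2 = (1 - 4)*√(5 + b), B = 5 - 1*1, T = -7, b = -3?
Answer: 4704 - 1176*√2 ≈ 3040.9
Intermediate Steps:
B = 4 (B = 5 - 1 = 4)
c = 6*√2 (c = -2*(1 - 4)*√(5 - 3) = -(-6)*√2 = 6*√2 ≈ 8.4853)
Y = 24 - 6*√2 ≈ 15.515
(T²*B)*Y = ((-7)²*4)*(24 - 6*√2) = (49*4)*(24 - 6*√2) = 196*(24 - 6*√2) = 4704 - 1176*√2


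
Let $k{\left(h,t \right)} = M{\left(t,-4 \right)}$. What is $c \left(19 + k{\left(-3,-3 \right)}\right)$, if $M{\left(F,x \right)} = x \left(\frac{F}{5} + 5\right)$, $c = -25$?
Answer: $-35$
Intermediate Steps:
$M{\left(F,x \right)} = x \left(5 + \frac{F}{5}\right)$ ($M{\left(F,x \right)} = x \left(F \frac{1}{5} + 5\right) = x \left(\frac{F}{5} + 5\right) = x \left(5 + \frac{F}{5}\right)$)
$k{\left(h,t \right)} = -20 - \frac{4 t}{5}$ ($k{\left(h,t \right)} = \frac{1}{5} \left(-4\right) \left(25 + t\right) = -20 - \frac{4 t}{5}$)
$c \left(19 + k{\left(-3,-3 \right)}\right) = - 25 \left(19 - \frac{88}{5}\right) = \left(-25\right) \frac{7}{5} = -35$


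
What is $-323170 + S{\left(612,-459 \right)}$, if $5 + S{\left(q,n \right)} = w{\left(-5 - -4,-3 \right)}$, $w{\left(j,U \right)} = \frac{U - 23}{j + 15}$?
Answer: $- \frac{2262238}{7} \approx -3.2318 \cdot 10^{5}$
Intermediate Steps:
$w{\left(j,U \right)} = \frac{-23 + U}{15 + j}$
$S{\left(q,n \right)} = - \frac{48}{7}$ ($S{\left(q,n \right)} = -5 + \frac{-23 - 3}{15 - 1} = -5 + \frac{1}{15 + \left(-5 + 4\right)} \left(-26\right) = -5 + \frac{1}{15 - 1} \left(-26\right) = -5 + \frac{1}{14} \left(-26\right) = -5 - \frac{13}{7} = - \frac{48}{7}$)
$-323170 + S{\left(612,-459 \right)} = -323170 - \frac{48}{7} = - \frac{2262238}{7}$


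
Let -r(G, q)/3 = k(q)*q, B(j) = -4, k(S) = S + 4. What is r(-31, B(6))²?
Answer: 0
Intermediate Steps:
k(S) = 4 + S
r(G, q) = -3*q*(4 + q) (r(G, q) = -3*(4 + q)*q = -3*q*(4 + q))
r(-31, B(6))² = (-3*(-4)*(4 - 4))² = (-3*(-4)*0)² = 0² = 0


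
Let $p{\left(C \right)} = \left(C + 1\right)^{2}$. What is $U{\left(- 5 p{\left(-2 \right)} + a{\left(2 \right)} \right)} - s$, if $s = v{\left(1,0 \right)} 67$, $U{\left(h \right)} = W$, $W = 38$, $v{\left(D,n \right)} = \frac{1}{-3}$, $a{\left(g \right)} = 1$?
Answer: $\frac{181}{3} \approx 60.333$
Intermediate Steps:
$p{\left(C \right)} = \left(1 + C\right)^{2}$
$v{\left(D,n \right)} = - \frac{1}{3}$
$U{\left(h \right)} = 38$
$s = - \frac{67}{3}$ ($s = \left(- \frac{1}{3}\right) 67 = - \frac{67}{3} \approx -22.333$)
$U{\left(- 5 p{\left(-2 \right)} + a{\left(2 \right)} \right)} - s = 38 - - \frac{67}{3} = 38 + \frac{67}{3} = \frac{181}{3}$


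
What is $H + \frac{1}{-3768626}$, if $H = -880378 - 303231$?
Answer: $- \frac{4460579651235}{3768626} \approx -1.1836 \cdot 10^{6}$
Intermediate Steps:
$H = -1183609$
$H + \frac{1}{-3768626} = -1183609 + \frac{1}{-3768626} = -1183609 - \frac{1}{3768626} = - \frac{4460579651235}{3768626}$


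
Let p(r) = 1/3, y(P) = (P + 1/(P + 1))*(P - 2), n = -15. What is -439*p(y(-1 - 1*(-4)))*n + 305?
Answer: 2500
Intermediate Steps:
y(P) = (-2 + P)*(P + 1/(1 + P)) (y(P) = (P + 1/(1 + P))*(-2 + P) = (-2 + P)*(P + 1/(1 + P)))
p(r) = ⅓
-439*p(y(-1 - 1*(-4)))*n + 305 = -439*(-15)/3 + 305 = -439*(-5) + 305 = 2195 + 305 = 2500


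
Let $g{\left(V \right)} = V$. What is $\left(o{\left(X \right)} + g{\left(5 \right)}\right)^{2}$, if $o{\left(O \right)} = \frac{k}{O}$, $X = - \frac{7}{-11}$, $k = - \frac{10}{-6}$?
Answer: $\frac{25600}{441} \approx 58.05$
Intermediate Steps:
$k = \frac{5}{3}$ ($k = \left(-10\right) \left(- \frac{1}{6}\right) = \frac{5}{3} \approx 1.6667$)
$X = \frac{7}{11}$ ($X = \left(-7\right) \left(- \frac{1}{11}\right) = \frac{7}{11} \approx 0.63636$)
$o{\left(O \right)} = \frac{5}{3 O}$
$\left(o{\left(X \right)} + g{\left(5 \right)}\right)^{2} = \left(\frac{5}{3 \cdot \frac{7}{11}} + 5\right)^{2} = \left(\frac{5}{3} \cdot \frac{11}{7} + 5\right)^{2} = \left(\frac{55}{21} + 5\right)^{2} = \left(\frac{160}{21}\right)^{2} = \frac{25600}{441}$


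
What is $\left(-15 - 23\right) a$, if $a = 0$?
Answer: $0$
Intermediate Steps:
$\left(-15 - 23\right) a = \left(-15 - 23\right) 0 = \left(-38\right) 0 = 0$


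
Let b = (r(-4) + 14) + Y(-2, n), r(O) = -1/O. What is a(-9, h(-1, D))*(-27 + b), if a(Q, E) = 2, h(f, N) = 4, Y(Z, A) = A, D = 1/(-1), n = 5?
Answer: -31/2 ≈ -15.500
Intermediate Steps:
D = -1
b = 77/4 (b = (-1/(-4) + 14) + 5 = (-1*(-1/4) + 14) + 5 = (1/4 + 14) + 5 = 57/4 + 5 = 77/4 ≈ 19.250)
a(-9, h(-1, D))*(-27 + b) = 2*(-27 + 77/4) = 2*(-31/4) = -31/2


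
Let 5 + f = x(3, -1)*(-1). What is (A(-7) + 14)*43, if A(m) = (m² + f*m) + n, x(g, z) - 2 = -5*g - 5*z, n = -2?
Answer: 1720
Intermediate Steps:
x(g, z) = 2 - 5*g - 5*z (x(g, z) = 2 + (-5*g - 5*z) = 2 - 5*g - 5*z)
f = 3 (f = -5 + (2 - 5*3 - 5*(-1))*(-1) = -5 + (2 - 15 + 5)*(-1) = -5 - 8*(-1) = -5 + 8 = 3)
A(m) = -2 + m² + 3*m (A(m) = (m² + 3*m) - 2 = -2 + m² + 3*m)
(A(-7) + 14)*43 = ((-2 + (-7)² + 3*(-7)) + 14)*43 = ((-2 + 49 - 21) + 14)*43 = (26 + 14)*43 = 40*43 = 1720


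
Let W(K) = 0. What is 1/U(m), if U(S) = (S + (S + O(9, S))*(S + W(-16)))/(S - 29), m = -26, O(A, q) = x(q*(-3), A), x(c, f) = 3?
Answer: -5/52 ≈ -0.096154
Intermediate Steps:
O(A, q) = 3
U(S) = (S + S*(3 + S))/(-29 + S) (U(S) = (S + (S + 3)*(S + 0))/(S - 29) = (S + (3 + S)*S)/(-29 + S) = (S + S*(3 + S))/(-29 + S))
1/U(m) = 1/(-26*(4 - 26)/(-29 - 26)) = 1/(-26*(-22)/(-55)) = 1/(-26*(-1/55)*(-22)) = 1/(-52/5) = -5/52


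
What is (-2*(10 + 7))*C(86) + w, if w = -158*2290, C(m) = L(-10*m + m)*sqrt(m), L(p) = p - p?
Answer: -361820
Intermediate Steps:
L(p) = 0
C(m) = 0 (C(m) = 0*sqrt(m) = 0)
w = -361820
(-2*(10 + 7))*C(86) + w = -2*(10 + 7)*0 - 361820 = -2*17*0 - 361820 = -34*0 - 361820 = 0 - 361820 = -361820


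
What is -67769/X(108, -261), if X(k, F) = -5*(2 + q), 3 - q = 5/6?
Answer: 406614/125 ≈ 3252.9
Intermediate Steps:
q = 13/6 (q = 3 - 5/6 = 13/6 ≈ 2.1667)
X(k, F) = -125/6 (X(k, F) = -5*(2 + 13/6) = -5*25/6 = -125/6)
-67769/X(108, -261) = -67769/(-125/6) = -67769*(-6/125) = 406614/125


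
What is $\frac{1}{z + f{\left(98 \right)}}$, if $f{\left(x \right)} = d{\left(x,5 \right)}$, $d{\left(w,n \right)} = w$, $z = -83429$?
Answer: $- \frac{1}{83331} \approx -1.2 \cdot 10^{-5}$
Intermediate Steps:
$f{\left(x \right)} = x$
$\frac{1}{z + f{\left(98 \right)}} = \frac{1}{-83429 + 98} = \frac{1}{-83331} = - \frac{1}{83331}$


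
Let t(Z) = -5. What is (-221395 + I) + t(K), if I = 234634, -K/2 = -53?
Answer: 13234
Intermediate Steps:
K = 106 (K = -2*(-53) = 106)
(-221395 + I) + t(K) = (-221395 + 234634) - 5 = 13239 - 5 = 13234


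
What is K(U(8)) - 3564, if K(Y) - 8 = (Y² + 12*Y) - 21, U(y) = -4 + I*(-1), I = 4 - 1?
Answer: -3612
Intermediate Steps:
I = 3
U(y) = -7 (U(y) = -4 + 3*(-1) = -4 - 3 = -7)
K(Y) = -13 + Y² + 12*Y (K(Y) = 8 + ((Y² + 12*Y) - 21) = 8 + (-21 + Y² + 12*Y) = -13 + Y² + 12*Y)
K(U(8)) - 3564 = (-13 + (-7)² + 12*(-7)) - 3564 = (-13 + 49 - 84) - 3564 = -48 - 3564 = -3612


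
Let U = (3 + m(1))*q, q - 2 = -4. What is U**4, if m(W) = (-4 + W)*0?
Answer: 1296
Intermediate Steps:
q = -2 (q = 2 - 4 = -2)
m(W) = 0
U = -6 (U = (3 + 0)*(-2) = 3*(-2) = -6)
U**4 = (-6)**4 = 1296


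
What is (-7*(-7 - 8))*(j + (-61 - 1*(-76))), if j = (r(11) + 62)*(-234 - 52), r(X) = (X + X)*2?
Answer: -3181605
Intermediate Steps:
r(X) = 4*X (r(X) = (2*X)*2 = 4*X)
j = -30316 (j = (4*11 + 62)*(-234 - 52) = (44 + 62)*(-286) = 106*(-286) = -30316)
(-7*(-7 - 8))*(j + (-61 - 1*(-76))) = (-7*(-7 - 8))*(-30316 + (-61 - 1*(-76))) = (-7*(-15))*(-30316 + (-61 + 76)) = 105*(-30316 + 15) = 105*(-30301) = -3181605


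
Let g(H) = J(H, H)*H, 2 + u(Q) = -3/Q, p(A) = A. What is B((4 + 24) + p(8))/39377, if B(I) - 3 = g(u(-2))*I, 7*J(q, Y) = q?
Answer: 30/275639 ≈ 0.00010884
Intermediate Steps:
J(q, Y) = q/7
u(Q) = -2 - 3/Q
g(H) = H**2/7 (g(H) = (H/7)*H = H**2/7)
B(I) = 3 + I/28 (B(I) = 3 + ((-2 - 3/(-2))**2/7)*I = 3 + ((-2 - 3*(-1/2))**2/7)*I = 3 + ((-2 + 3/2)**2/7)*I = 3 + ((-1/2)**2/7)*I = 3 + ((1/7)*(1/4))*I = 3 + I/28)
B((4 + 24) + p(8))/39377 = (3 + ((4 + 24) + 8)/28)/39377 = (3 + (28 + 8)/28)*(1/39377) = (3 + (1/28)*36)*(1/39377) = (3 + 9/7)*(1/39377) = (30/7)*(1/39377) = 30/275639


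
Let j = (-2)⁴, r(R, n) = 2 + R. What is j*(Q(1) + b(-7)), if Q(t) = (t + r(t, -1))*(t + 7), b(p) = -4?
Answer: 448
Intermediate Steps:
Q(t) = (2 + 2*t)*(7 + t) (Q(t) = (t + (2 + t))*(t + 7) = (2 + 2*t)*(7 + t))
j = 16
j*(Q(1) + b(-7)) = 16*((14 + 2*1² + 16*1) - 4) = 16*((14 + 2*1 + 16) - 4) = 16*((14 + 2 + 16) - 4) = 16*(32 - 4) = 16*28 = 448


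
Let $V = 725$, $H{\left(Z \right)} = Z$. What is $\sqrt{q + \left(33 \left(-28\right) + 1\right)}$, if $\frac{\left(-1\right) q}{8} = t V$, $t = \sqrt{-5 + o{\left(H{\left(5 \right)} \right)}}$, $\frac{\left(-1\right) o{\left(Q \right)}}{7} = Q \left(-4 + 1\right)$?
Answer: $3 i \sqrt{6547} \approx 242.74 i$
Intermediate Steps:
$o{\left(Q \right)} = 21 Q$ ($o{\left(Q \right)} = - 7 Q \left(-4 + 1\right) = - 7 Q \left(-3\right) = - 7 \left(- 3 Q\right) = 21 Q$)
$t = 10$ ($t = \sqrt{-5 + 21 \cdot 5} = \sqrt{-5 + 105} = \sqrt{100} = 10$)
$q = -58000$ ($q = - 8 \cdot 10 \cdot 725 = \left(-8\right) 7250 = -58000$)
$\sqrt{q + \left(33 \left(-28\right) + 1\right)} = \sqrt{-58000 + \left(33 \left(-28\right) + 1\right)} = \sqrt{-58000 + \left(-924 + 1\right)} = \sqrt{-58000 - 923} = \sqrt{-58923} = 3 i \sqrt{6547}$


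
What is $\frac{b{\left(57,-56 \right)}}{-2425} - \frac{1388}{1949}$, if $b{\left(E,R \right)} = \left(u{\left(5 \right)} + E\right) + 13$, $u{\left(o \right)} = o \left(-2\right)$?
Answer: $- \frac{696568}{945265} \approx -0.7369$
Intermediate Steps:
$u{\left(o \right)} = - 2 o$
$b{\left(E,R \right)} = 3 + E$ ($b{\left(E,R \right)} = \left(\left(-2\right) 5 + E\right) + 13 = \left(-10 + E\right) + 13 = 3 + E$)
$\frac{b{\left(57,-56 \right)}}{-2425} - \frac{1388}{1949} = \frac{3 + 57}{-2425} - \frac{1388}{1949} = 60 \left(- \frac{1}{2425}\right) - \frac{1388}{1949} = - \frac{12}{485} - \frac{1388}{1949} = - \frac{696568}{945265}$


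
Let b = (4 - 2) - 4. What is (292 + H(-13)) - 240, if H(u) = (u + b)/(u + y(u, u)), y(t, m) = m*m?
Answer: 2699/52 ≈ 51.904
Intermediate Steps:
y(t, m) = m²
b = -2 (b = 2 - 4 = -2)
H(u) = (-2 + u)/(u + u²) (H(u) = (u - 2)/(u + u²) = (-2 + u)/(u + u²))
(292 + H(-13)) - 240 = (292 + (-2 - 13)/((-13)*(1 - 13))) - 240 = (292 - 1/13*(-15)/(-12)) - 240 = (292 - 1/13*(-1/12)*(-15)) - 240 = (292 - 5/52) - 240 = 15179/52 - 240 = 2699/52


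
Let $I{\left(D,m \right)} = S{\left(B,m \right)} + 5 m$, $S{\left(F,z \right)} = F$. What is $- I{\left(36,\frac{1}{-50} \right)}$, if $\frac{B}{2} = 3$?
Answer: $- \frac{59}{10} \approx -5.9$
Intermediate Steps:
$B = 6$ ($B = 2 \cdot 3 = 6$)
$I{\left(D,m \right)} = 6 + 5 m$
$- I{\left(36,\frac{1}{-50} \right)} = - (6 + \frac{5}{-50}) = - (6 + 5 \left(- \frac{1}{50}\right)) = - (6 - \frac{1}{10}) = \left(-1\right) \frac{59}{10} = - \frac{59}{10}$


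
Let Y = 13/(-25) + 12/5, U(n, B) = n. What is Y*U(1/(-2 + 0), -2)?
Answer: -47/50 ≈ -0.94000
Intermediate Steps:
Y = 47/25 (Y = 13*(-1/25) + 12*(⅕) = -13/25 + 12/5 = 47/25 ≈ 1.8800)
Y*U(1/(-2 + 0), -2) = 47/(25*(-2 + 0)) = (47/25)/(-2) = (47/25)*(-½) = -47/50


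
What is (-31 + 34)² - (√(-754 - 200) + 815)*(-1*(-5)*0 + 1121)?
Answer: -913606 - 3363*I*√106 ≈ -9.1361e+5 - 34624.0*I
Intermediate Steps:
(-31 + 34)² - (√(-754 - 200) + 815)*(-1*(-5)*0 + 1121) = 3² - (√(-954) + 815)*(5*0 + 1121) = 9 - (3*I*√106 + 815)*(0 + 1121) = 9 - (815 + 3*I*√106)*1121 = 9 - (913615 + 3363*I*√106) = 9 + (-913615 - 3363*I*√106) = -913606 - 3363*I*√106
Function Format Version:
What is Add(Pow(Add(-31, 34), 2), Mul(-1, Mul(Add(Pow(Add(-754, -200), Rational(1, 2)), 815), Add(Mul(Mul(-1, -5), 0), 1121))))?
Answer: Add(-913606, Mul(-3363, I, Pow(106, Rational(1, 2)))) ≈ Add(-9.1361e+5, Mul(-34624., I))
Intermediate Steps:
Add(Pow(Add(-31, 34), 2), Mul(-1, Mul(Add(Pow(Add(-754, -200), Rational(1, 2)), 815), Add(Mul(Mul(-1, -5), 0), 1121)))) = Add(Pow(3, 2), Mul(-1, Mul(Add(Pow(-954, Rational(1, 2)), 815), Add(Mul(5, 0), 1121)))) = Add(9, Mul(-1, Mul(Add(Mul(3, I, Pow(106, Rational(1, 2))), 815), Add(0, 1121)))) = Add(9, Mul(-1, Mul(Add(815, Mul(3, I, Pow(106, Rational(1, 2)))), 1121))) = Add(9, Mul(-1, Add(913615, Mul(3363, I, Pow(106, Rational(1, 2)))))) = Add(9, Add(-913615, Mul(-3363, I, Pow(106, Rational(1, 2))))) = Add(-913606, Mul(-3363, I, Pow(106, Rational(1, 2))))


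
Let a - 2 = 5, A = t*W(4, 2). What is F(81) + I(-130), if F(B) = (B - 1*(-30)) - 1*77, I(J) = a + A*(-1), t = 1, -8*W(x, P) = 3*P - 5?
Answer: 329/8 ≈ 41.125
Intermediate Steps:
W(x, P) = 5/8 - 3*P/8 (W(x, P) = -(3*P - 5)/8 = -(-5 + 3*P)/8 = 5/8 - 3*P/8)
A = -⅛ (A = 1*(5/8 - 3/8*2) = 1*(5/8 - ¾) = 1*(-⅛) = -⅛ ≈ -0.12500)
a = 7 (a = 2 + 5 = 7)
I(J) = 57/8 (I(J) = 7 - ⅛*(-1) = 7 + ⅛ = 57/8)
F(B) = -47 + B (F(B) = (B + 30) - 77 = (30 + B) - 77 = -47 + B)
F(81) + I(-130) = (-47 + 81) + 57/8 = 34 + 57/8 = 329/8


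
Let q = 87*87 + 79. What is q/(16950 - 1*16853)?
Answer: 7648/97 ≈ 78.845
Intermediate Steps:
q = 7648 (q = 7569 + 79 = 7648)
q/(16950 - 1*16853) = 7648/(16950 - 1*16853) = 7648/(16950 - 16853) = 7648/97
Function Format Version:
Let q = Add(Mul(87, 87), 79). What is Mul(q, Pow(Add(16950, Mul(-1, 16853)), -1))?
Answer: Rational(7648, 97) ≈ 78.845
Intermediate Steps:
q = 7648 (q = Add(7569, 79) = 7648)
Mul(q, Pow(Add(16950, Mul(-1, 16853)), -1)) = Mul(7648, Pow(Add(16950, Mul(-1, 16853)), -1)) = Mul(7648, Pow(Add(16950, -16853), -1)) = Mul(7648, Pow(97, -1)) = Mul(7648, Rational(1, 97)) = Rational(7648, 97)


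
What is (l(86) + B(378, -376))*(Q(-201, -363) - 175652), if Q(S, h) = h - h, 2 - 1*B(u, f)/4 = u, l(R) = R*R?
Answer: -1034941584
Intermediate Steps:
l(R) = R²
B(u, f) = 8 - 4*u
Q(S, h) = 0
(l(86) + B(378, -376))*(Q(-201, -363) - 175652) = (86² + (8 - 4*378))*(0 - 175652) = (7396 + (8 - 1512))*(-175652) = (7396 - 1504)*(-175652) = 5892*(-175652) = -1034941584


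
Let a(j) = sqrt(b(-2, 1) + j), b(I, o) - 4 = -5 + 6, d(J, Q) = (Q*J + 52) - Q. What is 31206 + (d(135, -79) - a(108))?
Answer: 20672 - sqrt(113) ≈ 20661.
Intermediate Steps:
d(J, Q) = 52 - Q + J*Q (d(J, Q) = (J*Q + 52) - Q = (52 + J*Q) - Q = 52 - Q + J*Q)
b(I, o) = 5 (b(I, o) = 4 + (-5 + 6) = 4 + 1 = 5)
a(j) = sqrt(5 + j)
31206 + (d(135, -79) - a(108)) = 31206 + ((52 - 1*(-79) + 135*(-79)) - sqrt(5 + 108)) = 31206 + ((52 + 79 - 10665) - sqrt(113)) = 31206 + (-10534 - sqrt(113)) = 20672 - sqrt(113)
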